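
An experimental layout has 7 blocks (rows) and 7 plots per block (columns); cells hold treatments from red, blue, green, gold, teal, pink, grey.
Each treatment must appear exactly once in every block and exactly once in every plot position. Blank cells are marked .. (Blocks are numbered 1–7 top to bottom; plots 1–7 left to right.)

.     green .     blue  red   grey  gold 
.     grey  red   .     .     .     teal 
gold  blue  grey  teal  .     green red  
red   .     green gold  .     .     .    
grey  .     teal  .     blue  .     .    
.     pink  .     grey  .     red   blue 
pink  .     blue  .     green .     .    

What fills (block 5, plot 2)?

red

Block 1, plot 1: block 1 has {red, blue, green, gold, grey} and plot 1 has {red, gold, pink, grey}, leaving only teal.
Block 1, plot 3: block 1 has {red, blue, green, gold, teal, grey} and plot 3 has {red, blue, green, teal, grey}, leaving only pink.
Block 3, plot 5: block 3 has {red, blue, green, gold, teal, grey} and plot 5 has {red, blue, green}, leaving only pink.
Block 2, plot 5: block 2 has {red, teal, grey} and plot 5 has {red, blue, green, pink}, leaving only gold.
Block 4, plot 2: block 4 has {red, green, gold} and plot 2 has {blue, green, pink, grey}, leaving only teal.
Block 4, plot 5: block 4 has {red, green, gold, teal} and plot 5 has {red, blue, green, gold, pink}, leaving only grey.
Block 4, plot 7: block 4 has {red, green, gold, teal, grey} and plot 7 has {red, blue, gold, teal}, leaving only pink.
Block 4, plot 6: block 4 has {red, green, gold, teal, pink, grey} and plot 6 has {red, green, grey}, leaving only blue.
Block 2, plot 6: block 2 has {red, gold, teal, grey} and plot 6 has {red, blue, green, grey}, leaving only pink.
Block 2, plot 4: block 2 has {red, gold, teal, pink, grey} and plot 4 has {blue, gold, teal, grey}, leaving only green.
Block 2, plot 1: block 2 has {red, green, gold, teal, pink, grey} and plot 1 has {red, gold, teal, pink, grey}, leaving only blue.
Block 5, plot 6: block 5 has {blue, teal, grey} and plot 6 has {red, blue, green, pink, grey}, leaving only gold.
Block 5 already has {blue, gold, teal, grey} and plot 2 already has {blue, green, teal, pink, grey}, so block 5, plot 2 must be red.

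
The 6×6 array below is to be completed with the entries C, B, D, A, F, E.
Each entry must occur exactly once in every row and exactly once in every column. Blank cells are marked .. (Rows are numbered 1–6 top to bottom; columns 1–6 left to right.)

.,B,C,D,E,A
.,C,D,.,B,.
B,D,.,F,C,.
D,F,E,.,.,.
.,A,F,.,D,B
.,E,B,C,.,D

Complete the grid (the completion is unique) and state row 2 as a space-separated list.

E C D A B F

Row 1, column 1: row 1 has {C, B, D, A, E} and column 1 has {B, D}, leaving only F.
Row 3, column 3: row 3 has {C, B, D, F} and column 3 has {C, B, D, F, E}, leaving only A.
Row 3, column 6: row 3 has {C, B, D, A, F} and column 6 has {B, D, A}, leaving only E.
Row 2, column 6: row 2 has {C, B, D} and column 6 has {B, D, A, E}, leaving only F.
Row 4, column 5: row 4 has {D, F, E} and column 5 has {C, B, D, E}, leaving only A.
Row 4, column 4: row 4 has {D, A, F, E} and column 4 has {C, D, F}, leaving only B.
Row 4, column 6: row 4 has {B, D, A, F, E} and column 6 has {B, D, A, F, E}, leaving only C.
Row 5, column 4: row 5 has {B, D, A, F} and column 4 has {C, B, D, F}, leaving only E.
Row 2, column 4: row 2 has {C, B, D, F} and column 4 has {C, B, D, F, E}, leaving only A.
Row 2, column 1: row 2 has {C, B, D, A, F} and column 1 has {B, D, F}, leaving only E.
So row 2 reads: E C D A B F.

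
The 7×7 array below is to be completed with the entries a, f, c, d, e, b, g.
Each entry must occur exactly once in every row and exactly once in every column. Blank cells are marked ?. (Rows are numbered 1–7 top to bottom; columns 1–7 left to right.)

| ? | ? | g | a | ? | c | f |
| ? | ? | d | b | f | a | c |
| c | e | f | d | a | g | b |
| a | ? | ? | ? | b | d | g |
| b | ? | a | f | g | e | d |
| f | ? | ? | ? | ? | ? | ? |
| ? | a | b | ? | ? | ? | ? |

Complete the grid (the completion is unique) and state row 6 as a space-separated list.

Row 6, column 6: row 6 has {f} and column 6 has {a, c, d, e, g}, leaving only b.
Row 2, column 2: row 2 has {a, f, c, d, b} and column 2 has {a, e}, leaving only g.
Row 2, column 1: row 2 has {a, f, c, d, b, g} and column 1 has {a, f, c, b}, leaving only e.
Row 1, column 1: row 1 has {a, f, c, g} and column 1 has {a, f, c, e, b}, leaving only d.
Row 1, column 2: row 1 has {a, f, c, d, g} and column 2 has {a, e, g}, leaving only b.
Row 1, column 5: row 1 has {a, f, c, d, b, g} and column 5 has {a, f, b, g}, leaving only e.
Row 5, column 2: row 5 has {a, f, d, e, b, g} and column 2 has {a, e, b, g}, leaving only c.
Row 6, column 2: row 6 has {f, b} and column 2 has {a, c, e, b, g}, leaving only d.
Row 6, column 5: row 6 has {f, d, b} and column 5 has {a, f, e, b, g}, leaving only c.
Row 6, column 3: row 6 has {f, c, d, b} and column 3 has {a, f, d, b, g}, leaving only e.
Row 6, column 4: row 6 has {f, c, d, e, b} and column 4 has {a, f, d, b}, leaving only g.
Row 6, column 7: row 6 has {f, c, d, e, b, g} and column 7 has {f, c, d, b, g}, leaving only a.
So row 6 reads: f d e g c b a.

f d e g c b a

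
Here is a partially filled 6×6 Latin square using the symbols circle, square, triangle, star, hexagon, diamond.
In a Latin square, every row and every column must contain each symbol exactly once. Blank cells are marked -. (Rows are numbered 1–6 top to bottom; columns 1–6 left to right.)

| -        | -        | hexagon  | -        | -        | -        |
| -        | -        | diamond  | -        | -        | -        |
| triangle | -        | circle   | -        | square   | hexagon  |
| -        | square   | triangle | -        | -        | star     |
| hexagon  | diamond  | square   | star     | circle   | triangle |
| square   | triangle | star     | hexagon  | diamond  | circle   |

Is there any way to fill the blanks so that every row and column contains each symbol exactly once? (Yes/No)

Yes

No row or column among the givens repeats a symbol, and propagating forced cells runs into no contradiction.
One valid completion exists (for instance, star circle hexagon square triangle diamond / circle hexagon diamond triangle star square / triangle star circle diamond square hexagon / diamond square triangle circle hexagon star / hexagon diamond square star circle triangle / square triangle star hexagon diamond circle).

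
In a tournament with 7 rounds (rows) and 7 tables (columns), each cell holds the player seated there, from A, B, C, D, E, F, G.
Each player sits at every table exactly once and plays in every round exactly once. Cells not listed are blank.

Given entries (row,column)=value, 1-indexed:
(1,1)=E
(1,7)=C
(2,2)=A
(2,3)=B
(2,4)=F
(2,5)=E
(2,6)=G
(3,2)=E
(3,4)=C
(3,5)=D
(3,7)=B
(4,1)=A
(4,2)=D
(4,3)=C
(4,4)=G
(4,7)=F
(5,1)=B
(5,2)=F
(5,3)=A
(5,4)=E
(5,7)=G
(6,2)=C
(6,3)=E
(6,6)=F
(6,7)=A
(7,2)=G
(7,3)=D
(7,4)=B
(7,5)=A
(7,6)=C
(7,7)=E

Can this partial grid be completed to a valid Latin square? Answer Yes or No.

Round 1, table 2: round 1 has {C, E} and table 2 has {A, C, D, E, F, G}, so it must be B.
Round 2, table 7: round 2 has {A, B, E, F, G} and table 7 has {A, B, C, E, F, G}, so it must be D.
Round 2, table 1: round 2 has {A, B, D, E, F, G} and table 1 has {A, B, E}, so it must be C.
Round 3, table 6: round 3 has {B, C, D, E} and table 6 has {C, F, G}, so it must be A.
Round 1, table 6: round 1 has {B, C, E} and table 6 has {A, C, F, G}, so it must be D.
Now round 5, table 6: round 5 together with table 6 already contain {A, B, C, D, E, F, G} — every symbol — so nothing can go there. The grid has no valid completion.

No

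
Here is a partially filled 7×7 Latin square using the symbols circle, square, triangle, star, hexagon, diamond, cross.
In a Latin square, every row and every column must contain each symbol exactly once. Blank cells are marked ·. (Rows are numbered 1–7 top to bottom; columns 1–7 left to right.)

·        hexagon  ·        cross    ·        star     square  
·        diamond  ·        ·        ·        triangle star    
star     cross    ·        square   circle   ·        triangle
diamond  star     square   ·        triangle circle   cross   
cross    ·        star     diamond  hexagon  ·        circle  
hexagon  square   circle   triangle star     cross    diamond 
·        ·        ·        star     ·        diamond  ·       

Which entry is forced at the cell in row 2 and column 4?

Row 1, column 5: row 1 has {square, star, hexagon, cross} and column 5 has {circle, triangle, star, hexagon}, leaving only diamond.
Row 1, column 3: row 1 has {square, star, hexagon, diamond, cross} and column 3 has {circle, square, star}, leaving only triangle.
Row 1, column 1: row 1 has {square, triangle, star, hexagon, diamond, cross} and column 1 has {star, hexagon, diamond, cross}, leaving only circle.
Row 2, column 1: row 2 has {triangle, star, diamond} and column 1 has {circle, star, hexagon, diamond, cross}, leaving only square.
Row 2, column 5: row 2 has {square, triangle, star, diamond} and column 5 has {circle, triangle, star, hexagon, diamond}, leaving only cross.
Row 2, column 3: row 2 has {square, triangle, star, diamond, cross} and column 3 has {circle, square, triangle, star}, leaving only hexagon.
Row 2 already has {square, triangle, star, hexagon, diamond, cross} and column 4 already has {square, triangle, star, diamond, cross}, so row 2, column 4 must be circle.

circle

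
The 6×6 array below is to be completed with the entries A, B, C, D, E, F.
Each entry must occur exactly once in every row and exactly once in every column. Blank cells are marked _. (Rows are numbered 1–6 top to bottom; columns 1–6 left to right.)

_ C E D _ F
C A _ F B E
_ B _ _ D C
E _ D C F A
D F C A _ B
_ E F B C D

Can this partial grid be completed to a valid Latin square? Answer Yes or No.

No

Row 2, column 3: row 2 together with column 3 already contain {A, B, C, D, E, F} — every symbol — so nothing can go there. The grid has no valid completion.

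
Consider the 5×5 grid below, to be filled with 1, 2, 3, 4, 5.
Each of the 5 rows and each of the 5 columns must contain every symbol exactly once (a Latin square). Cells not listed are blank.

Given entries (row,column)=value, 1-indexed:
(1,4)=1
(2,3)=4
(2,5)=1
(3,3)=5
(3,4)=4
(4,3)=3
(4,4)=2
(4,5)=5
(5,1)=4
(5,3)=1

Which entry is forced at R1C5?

Row 1, column 3: row 1 has {1} and column 3 has {1, 3, 4, 5}, leaving only 2.
Row 4, column 1: row 4 has {2, 3, 5} and column 1 has {4}, leaving only 1.
Row 4, column 2: row 4 has {1, 2, 3, 5} and column 2 has {}, leaving only 4.
Row 1, column 5 is narrowed to {3, 4}.
If it were 3, then row 1, column 2 would be left with no valid symbol.
So row 1, column 5 must be 4.

4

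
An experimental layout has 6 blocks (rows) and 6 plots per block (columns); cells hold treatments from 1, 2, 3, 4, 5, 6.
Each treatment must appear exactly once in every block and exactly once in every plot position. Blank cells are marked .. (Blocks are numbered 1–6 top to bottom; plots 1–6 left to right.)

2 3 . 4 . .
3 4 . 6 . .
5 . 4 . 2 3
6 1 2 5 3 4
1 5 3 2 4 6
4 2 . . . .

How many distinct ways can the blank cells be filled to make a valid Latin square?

Block 1, plot 3: eliminating its block and plot leaves {1, 5, 6}.
Block 1, plot 5: eliminating its block and plot leaves {1, 5, 6}.
Block 1, plot 6: eliminating its block and plot leaves {1, 5}.
Block 2, plot 3: eliminating its block and plot leaves {1, 5}.
Block 2, plot 5: eliminating its block and plot leaves {1, 5}.
Block 2, plot 6: eliminating its block and plot leaves {1, 2, 5}.
Block 3, plot 2: eliminating its block and plot leaves {6}.
Block 3, plot 4: eliminating its block and plot leaves {1}.
Block 6, plot 3: eliminating its block and plot leaves {1, 5, 6}.
Block 6, plot 4: eliminating its block and plot leaves {1, 3}.
Block 6, plot 5: eliminating its block and plot leaves {1, 5, 6}.
Block 6, plot 6: eliminating its block and plot leaves {1, 5}.
Enumerating the assignments across these blanks that avoid any block or plot repeat gives 4 completions.

4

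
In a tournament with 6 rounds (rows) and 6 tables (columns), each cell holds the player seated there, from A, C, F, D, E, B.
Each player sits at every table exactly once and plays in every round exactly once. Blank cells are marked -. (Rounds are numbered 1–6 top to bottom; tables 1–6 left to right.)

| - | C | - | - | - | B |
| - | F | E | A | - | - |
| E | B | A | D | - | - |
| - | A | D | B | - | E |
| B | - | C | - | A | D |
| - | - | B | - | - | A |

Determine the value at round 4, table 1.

C

Round 1, table 3: round 1 has {C, B} and table 3 has {A, C, D, E, B}, leaving only F.
Round 1, table 4: round 1 has {C, F, B} and table 4 has {A, D, B}, leaving only E.
Round 1, table 5: round 1 has {C, F, E, B} and table 5 has {A}, leaving only D.
Round 1, table 1: round 1 has {C, F, D, E, B} and table 1 has {E, B}, leaving only A.
Round 2, table 6: round 2 has {A, F, E} and table 6 has {A, D, E, B}, leaving only C.
Round 2, table 1: round 2 has {A, C, F, E} and table 1 has {A, E, B}, leaving only D.
Round 2, table 5: round 2 has {A, C, F, D, E} and table 5 has {A, D}, leaving only B.
Round 3, table 6: round 3 has {A, D, E, B} and table 6 has {A, C, D, E, B}, leaving only F.
Round 3, table 5: round 3 has {A, F, D, E, B} and table 5 has {A, D, B}, leaving only C.
Round 4, table 5: round 4 has {A, D, E, B} and table 5 has {A, C, D, B}, leaving only F.
Round 4 already has {A, F, D, E, B} and table 1 already has {A, D, E, B}, so round 4, table 1 must be C.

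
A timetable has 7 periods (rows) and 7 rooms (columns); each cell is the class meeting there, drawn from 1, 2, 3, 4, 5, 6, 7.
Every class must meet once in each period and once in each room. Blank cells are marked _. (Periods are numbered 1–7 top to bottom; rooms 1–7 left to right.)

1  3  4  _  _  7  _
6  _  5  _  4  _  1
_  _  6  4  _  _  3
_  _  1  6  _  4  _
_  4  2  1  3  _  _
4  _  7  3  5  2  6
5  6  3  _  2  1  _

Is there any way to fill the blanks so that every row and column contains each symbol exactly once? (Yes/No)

No

Period 1, room 5: period 1 has {1, 3, 4, 7} and room 5 has {2, 3, 4, 5}, so it must be 6.
Period 2, room 6: period 2 has {1, 4, 5, 6} and room 6 has {1, 2, 4, 7}, so it must be 3.
Period 3, room 6: period 3 has {3, 4, 6} and room 6 has {1, 2, 3, 4, 7}, so it must be 5.
Period 4, room 5: period 4 has {1, 4, 6} and room 5 has {2, 3, 4, 5, 6}, so it must be 7.
Period 3, room 5: period 3 has {3, 4, 5, 6} and room 5 has {2, 3, 4, 5, 6, 7}, so it must be 1.
Period 5, room 1: period 5 has {1, 2, 3, 4} and room 1 has {1, 4, 5, 6}, so it must be 7.
Period 3, room 1: period 3 has {1, 3, 4, 5, 6} and room 1 has {1, 4, 5, 6, 7}, so it must be 2.
Period 3, room 2: period 3 has {1, 2, 3, 4, 5, 6} and room 2 has {3, 4, 6}, so it must be 7.
Period 2, room 2: period 2 has {1, 3, 4, 5, 6} and room 2 has {3, 4, 6, 7}, so it must be 2.
Period 2, room 4: period 2 has {1, 2, 3, 4, 5, 6} and room 4 has {1, 3, 4, 6}, so it must be 7.
Now period 7, room 4: period 7 together with room 4 already contain {1, 2, 3, 4, 5, 6, 7} — every symbol — so nothing can go there. The grid has no valid completion.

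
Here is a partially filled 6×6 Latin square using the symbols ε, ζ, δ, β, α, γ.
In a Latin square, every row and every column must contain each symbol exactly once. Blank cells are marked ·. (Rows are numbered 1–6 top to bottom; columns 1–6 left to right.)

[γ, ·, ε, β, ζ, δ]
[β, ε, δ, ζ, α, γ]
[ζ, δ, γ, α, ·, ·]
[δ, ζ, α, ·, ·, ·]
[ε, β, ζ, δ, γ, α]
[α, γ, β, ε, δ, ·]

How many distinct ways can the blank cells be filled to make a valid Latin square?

2

Row 1, column 2: eliminating its row and column leaves {α}.
Row 3, column 5: eliminating its row and column leaves {ε, β}.
Row 3, column 6: eliminating its row and column leaves {ε, β}.
Row 4, column 4: eliminating its row and column leaves {γ}.
Row 4, column 5: eliminating its row and column leaves {ε, β}.
Row 4, column 6: eliminating its row and column leaves {ε, β}.
Row 6, column 6: eliminating its row and column leaves {ζ}.
Enumerating the assignments across these blanks that avoid any row or column repeat gives 2 completions.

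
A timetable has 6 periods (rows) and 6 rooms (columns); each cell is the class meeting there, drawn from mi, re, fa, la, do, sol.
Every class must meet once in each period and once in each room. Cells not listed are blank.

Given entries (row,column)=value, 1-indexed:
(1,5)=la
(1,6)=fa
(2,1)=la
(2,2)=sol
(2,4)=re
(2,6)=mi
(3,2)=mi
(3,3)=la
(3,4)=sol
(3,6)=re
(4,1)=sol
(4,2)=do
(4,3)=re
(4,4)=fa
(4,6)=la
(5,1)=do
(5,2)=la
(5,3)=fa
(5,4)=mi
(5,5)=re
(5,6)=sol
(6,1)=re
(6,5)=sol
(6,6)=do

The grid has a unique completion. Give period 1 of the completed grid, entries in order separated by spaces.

mi re sol do la fa

Period 1, room 1: period 1 has {fa, la} and room 1 has {re, la, do, sol}, leaving only mi.
Period 1, room 2: period 1 has {mi, fa, la} and room 2 has {mi, la, do, sol}, leaving only re.
Period 1, room 4: period 1 has {mi, re, fa, la} and room 4 has {mi, re, fa, sol}, leaving only do.
Period 1, room 3: period 1 has {mi, re, fa, la, do} and room 3 has {re, fa, la}, leaving only sol.
So period 1 reads: mi re sol do la fa.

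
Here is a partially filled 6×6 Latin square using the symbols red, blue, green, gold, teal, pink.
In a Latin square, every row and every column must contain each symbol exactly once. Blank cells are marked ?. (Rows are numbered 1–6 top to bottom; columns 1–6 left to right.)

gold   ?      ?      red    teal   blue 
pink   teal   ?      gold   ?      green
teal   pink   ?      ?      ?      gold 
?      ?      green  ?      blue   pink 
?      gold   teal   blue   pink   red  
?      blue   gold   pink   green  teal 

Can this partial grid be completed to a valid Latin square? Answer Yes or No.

No

Row 1, column 2: row 1 has {red, blue, gold, teal} and column 2 has {blue, gold, teal, pink}, so it must be green.
Row 1, column 3: row 1 has {red, blue, green, gold, teal} and column 3 has {green, gold, teal}, so it must be pink.
Row 2, column 5: row 2 has {green, gold, teal, pink} and column 5 has {blue, green, teal, pink}, so it must be red.
Now row 3, column 5: row 3 together with column 5 already contain {red, blue, green, gold, teal, pink} — every symbol — so nothing can go there. The grid has no valid completion.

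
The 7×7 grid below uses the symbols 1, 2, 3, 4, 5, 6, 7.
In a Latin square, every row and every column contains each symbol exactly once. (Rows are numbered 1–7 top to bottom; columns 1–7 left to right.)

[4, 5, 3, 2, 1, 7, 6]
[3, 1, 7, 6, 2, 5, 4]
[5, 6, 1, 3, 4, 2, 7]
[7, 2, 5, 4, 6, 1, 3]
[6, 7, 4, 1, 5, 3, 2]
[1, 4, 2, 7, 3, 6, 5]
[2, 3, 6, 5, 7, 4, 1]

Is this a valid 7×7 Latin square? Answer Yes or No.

Yes

Each row is a permutation of the 7 symbols, and so is each column.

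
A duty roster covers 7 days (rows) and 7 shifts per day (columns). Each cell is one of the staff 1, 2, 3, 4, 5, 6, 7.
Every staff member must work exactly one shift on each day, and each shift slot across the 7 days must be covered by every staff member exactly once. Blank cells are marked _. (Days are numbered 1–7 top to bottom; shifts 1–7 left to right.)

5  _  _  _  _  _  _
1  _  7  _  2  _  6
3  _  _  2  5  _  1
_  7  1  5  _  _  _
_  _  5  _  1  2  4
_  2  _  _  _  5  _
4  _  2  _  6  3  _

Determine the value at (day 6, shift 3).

4

Day 2, shift 6: day 2 has {1, 2, 6, 7} and shift 6 has {2, 3, 5}, leaving only 4.
Day 2, shift 4: day 2 has {1, 2, 4, 6, 7} and shift 4 has {2, 5}, leaving only 3.
Day 2, shift 2: day 2 has {1, 2, 3, 4, 6, 7} and shift 2 has {2, 7}, leaving only 5.
Day 4, shift 6: day 4 has {1, 5, 7} and shift 6 has {2, 3, 4, 5}, leaving only 6.
Day 3, shift 6: day 3 has {1, 2, 3, 5} and shift 6 has {2, 3, 4, 5, 6}, leaving only 7.
Day 1, shift 6: day 1 has {5} and shift 6 has {2, 3, 4, 5, 6, 7}, leaving only 1.
Day 4, shift 1: day 4 has {1, 5, 6, 7} and shift 1 has {1, 3, 4, 5}, leaving only 2.
Day 4, shift 7: day 4 has {1, 2, 5, 6, 7} and shift 7 has {1, 4, 6}, leaving only 3.
Day 4, shift 5: day 4 has {1, 2, 3, 5, 6, 7} and shift 5 has {1, 2, 5, 6}, leaving only 4.
Day 6, shift 7: day 6 has {2, 5} and shift 7 has {1, 3, 4, 6}, leaving only 7.
Day 1, shift 7: day 1 has {1, 5} and shift 7 has {1, 3, 4, 6, 7}, leaving only 2.
Day 6, shift 1: day 6 has {2, 5, 7} and shift 1 has {1, 2, 3, 4, 5}, leaving only 6.
Day 5, shift 1: day 5 has {1, 2, 4, 5} and shift 1 has {1, 2, 3, 4, 5, 6}, leaving only 7.
Day 5, shift 4: day 5 has {1, 2, 4, 5, 7} and shift 4 has {2, 3, 5}, leaving only 6.
Day 5, shift 2: day 5 has {1, 2, 4, 5, 6, 7} and shift 2 has {2, 5, 7}, leaving only 3.
Day 6, shift 5: day 6 has {2, 5, 6, 7} and shift 5 has {1, 2, 4, 5, 6}, leaving only 3.
Day 6 already has {2, 3, 5, 6, 7} and shift 3 already has {1, 2, 5, 7}, so day 6, shift 3 must be 4.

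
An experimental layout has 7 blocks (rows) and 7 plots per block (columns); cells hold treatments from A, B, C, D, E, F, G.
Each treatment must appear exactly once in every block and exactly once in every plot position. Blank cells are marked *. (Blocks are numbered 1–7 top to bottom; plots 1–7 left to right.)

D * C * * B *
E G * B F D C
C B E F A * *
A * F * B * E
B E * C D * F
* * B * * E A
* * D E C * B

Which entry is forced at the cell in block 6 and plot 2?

C

Block 1, plot 7: block 1 has {B, C, D} and plot 7 has {A, B, C, E, F}, leaving only G.
Block 1, plot 4: block 1 has {B, C, D, G} and plot 4 has {B, C, E, F}, leaving only A.
Block 1, plot 2: block 1 has {A, B, C, D, G} and plot 2 has {B, E, G}, leaving only F.
Block 1, plot 5: block 1 has {A, B, C, D, F, G} and plot 5 has {A, B, C, D, F}, leaving only E.
Block 2, plot 3: block 2 has {B, C, D, E, F, G} and plot 3 has {B, C, D, E, F}, leaving only A.
Block 3, plot 6: block 3 has {A, B, C, E, F} and plot 6 has {B, D, E}, leaving only G.
Block 3, plot 7: block 3 has {A, B, C, E, F, G} and plot 7 has {A, B, C, E, F, G}, leaving only D.
Block 4, plot 6: block 4 has {A, B, E, F} and plot 6 has {B, D, E, G}, leaving only C.
Block 4, plot 2: block 4 has {A, B, C, E, F} and plot 2 has {B, E, F, G}, leaving only D.
Block 6 already has {A, B, E} and plot 2 already has {B, D, E, F, G}, so block 6, plot 2 must be C.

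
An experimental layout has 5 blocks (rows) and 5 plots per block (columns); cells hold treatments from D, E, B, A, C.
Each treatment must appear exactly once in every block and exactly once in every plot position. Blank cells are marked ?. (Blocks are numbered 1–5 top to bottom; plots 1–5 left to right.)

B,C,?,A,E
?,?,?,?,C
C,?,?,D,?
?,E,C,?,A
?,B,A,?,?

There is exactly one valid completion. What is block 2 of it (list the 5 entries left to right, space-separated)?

Block 1, plot 3: block 1 has {E, B, A, C} and plot 3 has {A, C}, leaving only D.
Block 3, plot 2: block 3 has {D, C} and plot 2 has {E, B, C}, leaving only A.
Block 2, plot 2: block 2 has {C} and plot 2 has {E, B, A, C}, leaving only D.
Block 3, plot 5: block 3 has {D, A, C} and plot 5 has {E, A, C}, leaving only B.
Block 3, plot 3: block 3 has {D, B, A, C} and plot 3 has {D, A, C}, leaving only E.
Block 2, plot 3: block 2 has {D, C} and plot 3 has {D, E, A, C}, leaving only B.
Block 2, plot 4: block 2 has {D, B, C} and plot 4 has {D, A}, leaving only E.
Block 2, plot 1: block 2 has {D, E, B, C} and plot 1 has {B, C}, leaving only A.
So block 2 reads: A D B E C.

A D B E C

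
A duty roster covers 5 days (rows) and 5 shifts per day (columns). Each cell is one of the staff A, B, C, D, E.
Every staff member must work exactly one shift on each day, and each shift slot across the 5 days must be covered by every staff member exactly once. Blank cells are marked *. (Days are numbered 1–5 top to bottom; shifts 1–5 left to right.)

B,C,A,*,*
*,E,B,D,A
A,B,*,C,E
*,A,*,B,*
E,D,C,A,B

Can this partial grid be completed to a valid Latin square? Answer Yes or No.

Yes

No day or shift among the givens repeats a symbol, and propagating forced cells runs into no contradiction.
One valid completion exists (for instance, B C A E D / C E B D A / A B D C E / D A E B C / E D C A B).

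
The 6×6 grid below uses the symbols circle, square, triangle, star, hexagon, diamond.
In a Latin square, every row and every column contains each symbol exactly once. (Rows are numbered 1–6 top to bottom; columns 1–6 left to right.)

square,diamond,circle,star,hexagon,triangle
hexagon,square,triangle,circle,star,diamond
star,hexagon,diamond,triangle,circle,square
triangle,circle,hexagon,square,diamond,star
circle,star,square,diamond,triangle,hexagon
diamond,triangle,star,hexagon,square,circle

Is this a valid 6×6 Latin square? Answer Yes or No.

Yes

Each row is a permutation of the 6 symbols, and so is each column.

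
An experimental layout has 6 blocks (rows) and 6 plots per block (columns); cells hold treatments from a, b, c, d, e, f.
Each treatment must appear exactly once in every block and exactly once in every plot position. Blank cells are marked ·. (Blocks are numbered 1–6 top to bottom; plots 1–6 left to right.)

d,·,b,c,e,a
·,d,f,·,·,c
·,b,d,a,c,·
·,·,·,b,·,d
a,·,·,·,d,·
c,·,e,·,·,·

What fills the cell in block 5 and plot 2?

e

Block 1, plot 2: block 1 has {a, b, c, d, e} and plot 2 has {b, d}, leaving only f.
Block 2, plot 4: block 2 has {c, d, f} and plot 4 has {a, b, c}, leaving only e.
Block 2, plot 1: block 2 has {c, d, e, f} and plot 1 has {a, c, d}, leaving only b.
Block 2, plot 5: block 2 has {b, c, d, e, f} and plot 5 has {c, d, e}, leaving only a.
Block 4, plot 5: block 4 has {b, d} and plot 5 has {a, c, d, e}, leaving only f.
Block 4, plot 1: block 4 has {b, d, f} and plot 1 has {a, b, c, d}, leaving only e.
Block 3, plot 1: block 3 has {a, b, c, d} and plot 1 has {a, b, c, d, e}, leaving only f.
Block 3, plot 6: block 3 has {a, b, c, d, f} and plot 6 has {a, c, d}, leaving only e.
Block 5, plot 3: block 5 has {a, d} and plot 3 has {b, d, e, f}, leaving only c.
Block 5 already has {a, c, d} and plot 2 already has {b, d, f}, so block 5, plot 2 must be e.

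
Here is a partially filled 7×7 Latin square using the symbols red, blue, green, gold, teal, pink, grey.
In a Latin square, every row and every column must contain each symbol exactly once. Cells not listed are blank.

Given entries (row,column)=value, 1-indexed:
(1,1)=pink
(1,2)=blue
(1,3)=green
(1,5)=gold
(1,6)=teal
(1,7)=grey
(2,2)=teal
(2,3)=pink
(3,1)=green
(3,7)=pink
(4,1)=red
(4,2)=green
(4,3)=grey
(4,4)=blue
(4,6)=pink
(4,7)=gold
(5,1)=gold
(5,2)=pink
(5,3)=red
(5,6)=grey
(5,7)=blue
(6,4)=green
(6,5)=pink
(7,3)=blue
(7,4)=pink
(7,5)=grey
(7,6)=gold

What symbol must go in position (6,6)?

Row 1, column 4: row 1 has {blue, green, gold, teal, pink, grey} and column 4 has {blue, green, pink}, leaving only red.
Row 4, column 5: row 4 has {red, blue, green, gold, pink, grey} and column 5 has {gold, pink, grey}, leaving only teal.
Row 5, column 4: row 5 has {red, blue, gold, pink, grey} and column 4 has {red, blue, green, pink}, leaving only teal.
Row 5, column 5: row 5 has {red, blue, gold, teal, pink, grey} and column 5 has {gold, teal, pink, grey}, leaving only green.
Row 7, column 1: row 7 has {blue, gold, pink, grey} and column 1 has {red, green, gold, pink}, leaving only teal.
Row 7, column 2: row 7 has {blue, gold, teal, pink, grey} and column 2 has {blue, green, teal, pink}, leaving only red.
Row 7, column 7: row 7 has {red, blue, gold, teal, pink, grey} and column 7 has {blue, gold, pink, grey}, leaving only green.
Row 2, column 7: row 2 has {teal, pink} and column 7 has {blue, green, gold, pink, grey}, leaving only red.
Row 2, column 5: row 2 has {red, teal, pink} and column 5 has {green, gold, teal, pink, grey}, leaving only blue.
Row 2, column 1: row 2 has {red, blue, teal, pink} and column 1 has {red, green, gold, teal, pink}, leaving only grey.
Row 2, column 4: row 2 has {red, blue, teal, pink, grey} and column 4 has {red, blue, green, teal, pink}, leaving only gold.
Row 2, column 6: row 2 has {red, blue, gold, teal, pink, grey} and column 6 has {gold, teal, pink, grey}, leaving only green.
Row 3, column 4: row 3 has {green, pink} and column 4 has {red, blue, green, gold, teal, pink}, leaving only grey.
Row 3, column 2: row 3 has {green, pink, grey} and column 2 has {red, blue, green, teal, pink}, leaving only gold.
Row 3, column 3: row 3 has {green, gold, pink, grey} and column 3 has {red, blue, green, pink, grey}, leaving only teal.
Row 3, column 5: row 3 has {green, gold, teal, pink, grey} and column 5 has {blue, green, gold, teal, pink, grey}, leaving only red.
Row 3, column 6: row 3 has {red, green, gold, teal, pink, grey} and column 6 has {green, gold, teal, pink, grey}, leaving only blue.
Row 6 already has {green, pink} and column 6 already has {blue, green, gold, teal, pink, grey}, so row 6, column 6 must be red.

red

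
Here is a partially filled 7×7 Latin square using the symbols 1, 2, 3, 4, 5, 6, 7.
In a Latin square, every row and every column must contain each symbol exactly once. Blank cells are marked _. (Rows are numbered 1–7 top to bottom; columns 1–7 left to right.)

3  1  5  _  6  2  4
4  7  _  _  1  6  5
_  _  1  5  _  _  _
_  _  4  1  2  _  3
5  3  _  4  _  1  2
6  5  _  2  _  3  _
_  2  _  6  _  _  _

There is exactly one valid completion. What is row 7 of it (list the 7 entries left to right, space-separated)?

Row 1, column 4: row 1 has {1, 2, 3, 4, 5, 6} and column 4 has {1, 2, 4, 5, 6}, leaving only 7.
Row 2, column 4: row 2 has {1, 4, 5, 6, 7} and column 4 has {1, 2, 4, 5, 6, 7}, leaving only 3.
Row 2, column 3: row 2 has {1, 3, 4, 5, 6, 7} and column 3 has {1, 4, 5}, leaving only 2.
Row 4, column 1: row 4 has {1, 2, 3, 4} and column 1 has {3, 4, 5, 6}, leaving only 7.
Row 7, column 1: row 7 has {2, 6} and column 1 has {3, 4, 5, 6, 7}, leaving only 1.
Row 7, column 7: row 7 has {1, 2, 6} and column 7 has {2, 3, 4, 5}, leaving only 7.
Row 7, column 3: row 7 has {1, 2, 6, 7} and column 3 has {1, 2, 4, 5}, leaving only 3.
Row 3, column 1: row 3 has {1, 5} and column 1 has {1, 3, 4, 5, 6, 7}, leaving only 2.
Row 3, column 7: row 3 has {1, 2, 5} and column 7 has {2, 3, 4, 5, 7}, leaving only 6.
Row 3, column 2: row 3 has {1, 2, 5, 6} and column 2 has {1, 2, 3, 5, 7}, leaving only 4.
Row 3, column 6: row 3 has {1, 2, 4, 5, 6} and column 6 has {1, 2, 3, 6}, leaving only 7.
Row 3, column 5: row 3 has {1, 2, 4, 5, 6, 7} and column 5 has {1, 2, 6}, leaving only 3.
Row 4, column 2: row 4 has {1, 2, 3, 4, 7} and column 2 has {1, 2, 3, 4, 5, 7}, leaving only 6.
Row 4, column 6: row 4 has {1, 2, 3, 4, 6, 7} and column 6 has {1, 2, 3, 6, 7}, leaving only 5.
Row 7, column 6: row 7 has {1, 2, 3, 6, 7} and column 6 has {1, 2, 3, 5, 6, 7}, leaving only 4.
Row 7, column 5: row 7 has {1, 2, 3, 4, 6, 7} and column 5 has {1, 2, 3, 6}, leaving only 5.
So row 7 reads: 1 2 3 6 5 4 7.

1 2 3 6 5 4 7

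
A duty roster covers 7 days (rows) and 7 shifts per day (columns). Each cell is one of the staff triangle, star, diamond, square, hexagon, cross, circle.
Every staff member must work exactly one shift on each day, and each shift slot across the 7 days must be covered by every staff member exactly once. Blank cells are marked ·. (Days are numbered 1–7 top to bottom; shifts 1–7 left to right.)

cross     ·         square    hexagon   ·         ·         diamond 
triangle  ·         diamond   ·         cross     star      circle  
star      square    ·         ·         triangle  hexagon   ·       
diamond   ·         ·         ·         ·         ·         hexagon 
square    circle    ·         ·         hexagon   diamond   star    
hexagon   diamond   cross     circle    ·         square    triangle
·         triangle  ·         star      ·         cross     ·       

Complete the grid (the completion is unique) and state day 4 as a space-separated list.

Day 1, shift 2: day 1 has {diamond, square, hexagon, cross} and shift 2 has {triangle, diamond, square, circle}, leaving only star.
Day 4, shift 2: day 4 has {diamond, hexagon} and shift 2 has {triangle, star, diamond, square, circle}, leaving only cross.
Day 1, shift 5: day 1 has {star, diamond, square, hexagon, cross} and shift 5 has {triangle, hexagon, cross}, leaving only circle.
Day 1, shift 6: day 1 has {star, diamond, square, hexagon, cross, circle} and shift 6 has {star, diamond, square, hexagon, cross}, leaving only triangle.
Day 4, shift 6: day 4 has {diamond, hexagon, cross} and shift 6 has {triangle, star, diamond, square, hexagon, cross}, leaving only circle.
Day 2, shift 2: day 2 has {triangle, star, diamond, cross, circle} and shift 2 has {triangle, star, diamond, square, cross, circle}, leaving only hexagon.
Day 2, shift 4: day 2 has {triangle, star, diamond, hexagon, cross, circle} and shift 4 has {star, hexagon, circle}, leaving only square.
Day 4, shift 4: day 4 has {diamond, hexagon, cross, circle} and shift 4 has {star, square, hexagon, circle}, leaving only triangle.
Day 4, shift 3: day 4 has {triangle, diamond, hexagon, cross, circle} and shift 3 has {diamond, square, cross}, leaving only star.
Day 4, shift 5: day 4 has {triangle, star, diamond, hexagon, cross, circle} and shift 5 has {triangle, hexagon, cross, circle}, leaving only square.
So day 4 reads: diamond cross star triangle square circle hexagon.

diamond cross star triangle square circle hexagon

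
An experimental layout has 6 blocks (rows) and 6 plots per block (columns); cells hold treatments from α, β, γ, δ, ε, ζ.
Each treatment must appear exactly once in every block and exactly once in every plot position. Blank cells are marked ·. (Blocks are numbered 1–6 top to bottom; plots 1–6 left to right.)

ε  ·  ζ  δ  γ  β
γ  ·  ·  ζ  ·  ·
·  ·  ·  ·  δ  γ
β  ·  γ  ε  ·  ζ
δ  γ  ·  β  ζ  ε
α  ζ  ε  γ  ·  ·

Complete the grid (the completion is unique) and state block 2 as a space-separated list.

Block 1, plot 2: block 1 has {β, γ, δ, ε, ζ} and plot 2 has {γ, ζ}, leaving only α.
Block 3, plot 1: block 3 has {γ, δ} and plot 1 has {α, β, γ, δ, ε}, leaving only ζ.
Block 3, plot 4: block 3 has {γ, δ, ζ} and plot 4 has {β, γ, δ, ε, ζ}, leaving only α.
Block 3, plot 3: block 3 has {α, γ, δ, ζ} and plot 3 has {γ, ε, ζ}, leaving only β.
Block 3, plot 2: block 3 has {α, β, γ, δ, ζ} and plot 2 has {α, γ, ζ}, leaving only ε.
Block 4, plot 2: block 4 has {β, γ, ε, ζ} and plot 2 has {α, γ, ε, ζ}, leaving only δ.
Block 2, plot 2: block 2 has {γ, ζ} and plot 2 has {α, γ, δ, ε, ζ}, leaving only β.
Block 4, plot 5: block 4 has {β, γ, δ, ε, ζ} and plot 5 has {γ, δ, ζ}, leaving only α.
Block 2, plot 5: block 2 has {β, γ, ζ} and plot 5 has {α, γ, δ, ζ}, leaving only ε.
Block 5, plot 3: block 5 has {β, γ, δ, ε, ζ} and plot 3 has {β, γ, ε, ζ}, leaving only α.
Block 2, plot 3: block 2 has {β, γ, ε, ζ} and plot 3 has {α, β, γ, ε, ζ}, leaving only δ.
Block 2, plot 6: block 2 has {β, γ, δ, ε, ζ} and plot 6 has {β, γ, ε, ζ}, leaving only α.
So block 2 reads: γ β δ ζ ε α.

γ β δ ζ ε α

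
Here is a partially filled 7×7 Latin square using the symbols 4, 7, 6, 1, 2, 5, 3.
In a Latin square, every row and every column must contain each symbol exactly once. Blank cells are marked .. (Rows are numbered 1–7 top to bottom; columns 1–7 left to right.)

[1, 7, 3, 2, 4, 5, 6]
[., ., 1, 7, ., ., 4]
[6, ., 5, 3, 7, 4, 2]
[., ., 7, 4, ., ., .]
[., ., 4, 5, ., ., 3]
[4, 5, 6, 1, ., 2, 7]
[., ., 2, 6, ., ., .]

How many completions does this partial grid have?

Row 2, column 1: eliminating its row and column leaves {2, 5, 3}.
Row 2, column 2: eliminating its row and column leaves {6, 2, 3}.
Row 2, column 5: eliminating its row and column leaves {6, 2, 5, 3}.
Row 2, column 6: eliminating its row and column leaves {6, 3}.
Row 3, column 2: eliminating its row and column leaves {1}.
Row 4, column 1: eliminating its row and column leaves {2, 5, 3}.
Row 4, column 2: eliminating its row and column leaves {6, 1, 2, 3}.
Row 4, column 5: eliminating its row and column leaves {6, 1, 2, 5, 3}.
Row 4, column 6: eliminating its row and column leaves {6, 1, 3}.
Row 4, column 7: eliminating its row and column leaves {1, 5}.
Row 5, column 1: eliminating its row and column leaves {7, 2}.
Row 5, column 2: eliminating its row and column leaves {6, 1, 2}.
Row 5, column 5: eliminating its row and column leaves {6, 1, 2}.
Row 5, column 6: eliminating its row and column leaves {7, 6, 1}.
Row 6, column 5: eliminating its row and column leaves {3}.
Row 7, column 1: eliminating its row and column leaves {7, 5, 3}.
Row 7, column 2: eliminating its row and column leaves {4, 1, 3}.
Row 7, column 5: eliminating its row and column leaves {1, 5, 3}.
Row 7, column 6: eliminating its row and column leaves {7, 1, 3}.
Row 7, column 7: eliminating its row and column leaves {1, 5}.
Enumerating the assignments across these blanks that avoid any row or column repeat gives 11 completions.

11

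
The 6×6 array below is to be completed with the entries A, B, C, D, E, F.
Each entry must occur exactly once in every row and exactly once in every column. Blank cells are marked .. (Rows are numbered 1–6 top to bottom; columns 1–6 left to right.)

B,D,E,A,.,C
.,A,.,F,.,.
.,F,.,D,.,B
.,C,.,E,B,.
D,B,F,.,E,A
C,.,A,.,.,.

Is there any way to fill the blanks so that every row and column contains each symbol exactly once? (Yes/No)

No

Row 1, column 5: row 1 has {A, B, C, D, E} and column 5 has {B, E}, so it must be F.
Row 2, column 1: row 2 has {A, F} and column 1 has {B, C, D}, so it must be E.
Row 2, column 6: row 2 has {A, E, F} and column 6 has {A, B, C}, so it must be D.
Row 2, column 5: row 2 has {A, D, E, F} and column 5 has {B, E, F}, so it must be C.
Row 2, column 3: row 2 has {A, C, D, E, F} and column 3 has {A, E, F}, so it must be B.
Row 3, column 1: row 3 has {B, D, F} and column 1 has {B, C, D, E}, so it must be A.
Now row 3, column 5: row 3 together with column 5 already contain {A, B, C, D, E, F} — every symbol — so nothing can go there. The grid has no valid completion.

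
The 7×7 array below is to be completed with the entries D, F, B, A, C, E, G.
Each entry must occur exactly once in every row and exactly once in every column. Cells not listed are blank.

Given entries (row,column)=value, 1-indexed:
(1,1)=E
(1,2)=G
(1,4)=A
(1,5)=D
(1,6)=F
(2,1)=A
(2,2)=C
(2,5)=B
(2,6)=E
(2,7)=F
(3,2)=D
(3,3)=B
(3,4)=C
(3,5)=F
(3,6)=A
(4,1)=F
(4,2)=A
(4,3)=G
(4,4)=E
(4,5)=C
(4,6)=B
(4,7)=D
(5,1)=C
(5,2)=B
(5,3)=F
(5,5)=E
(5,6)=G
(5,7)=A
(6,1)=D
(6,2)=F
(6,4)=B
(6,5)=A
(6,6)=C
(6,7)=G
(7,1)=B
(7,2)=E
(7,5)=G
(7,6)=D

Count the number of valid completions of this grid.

1

Row 1, column 3: eliminating its row and column leaves {C}.
Row 1, column 7: eliminating its row and column leaves {B, C}.
Row 2, column 3: eliminating its row and column leaves {D}.
Row 2, column 4: eliminating its row and column leaves {D, G}.
Row 3, column 1: eliminating its row and column leaves {G}.
Row 3, column 7: eliminating its row and column leaves {E}.
Row 5, column 4: eliminating its row and column leaves {D}.
Row 6, column 3: eliminating its row and column leaves {E}.
Row 7, column 3: eliminating its row and column leaves {A, C}.
Row 7, column 4: eliminating its row and column leaves {F}.
Row 7, column 7: eliminating its row and column leaves {C}.
Only one assignment across all blanks avoids any row or column repeat, giving 1 completion.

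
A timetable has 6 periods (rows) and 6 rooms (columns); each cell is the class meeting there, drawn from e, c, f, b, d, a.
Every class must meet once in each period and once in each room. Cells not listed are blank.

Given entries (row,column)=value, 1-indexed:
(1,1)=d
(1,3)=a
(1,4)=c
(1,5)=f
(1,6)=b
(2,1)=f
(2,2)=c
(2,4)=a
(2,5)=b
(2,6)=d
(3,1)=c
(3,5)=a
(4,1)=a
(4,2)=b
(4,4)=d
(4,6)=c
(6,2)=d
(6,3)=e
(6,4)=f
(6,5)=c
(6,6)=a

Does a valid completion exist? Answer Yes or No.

No

Period 2, room 3: period 2 together with room 3 already contain {e, c, f, b, d, a} — every symbol — so nothing can go there. The grid has no valid completion.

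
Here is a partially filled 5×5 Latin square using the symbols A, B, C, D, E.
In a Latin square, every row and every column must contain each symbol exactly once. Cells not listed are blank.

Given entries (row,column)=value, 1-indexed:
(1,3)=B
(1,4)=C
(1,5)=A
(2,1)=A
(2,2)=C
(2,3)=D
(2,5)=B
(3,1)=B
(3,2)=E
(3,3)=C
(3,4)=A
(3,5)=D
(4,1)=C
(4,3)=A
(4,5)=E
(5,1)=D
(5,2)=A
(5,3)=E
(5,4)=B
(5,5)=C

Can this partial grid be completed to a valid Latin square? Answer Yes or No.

No row or column among the givens repeats a symbol, and propagating forced cells runs into no contradiction.
One valid completion exists (for instance, E D B C A / A C D E B / B E C A D / C B A D E / D A E B C).

Yes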